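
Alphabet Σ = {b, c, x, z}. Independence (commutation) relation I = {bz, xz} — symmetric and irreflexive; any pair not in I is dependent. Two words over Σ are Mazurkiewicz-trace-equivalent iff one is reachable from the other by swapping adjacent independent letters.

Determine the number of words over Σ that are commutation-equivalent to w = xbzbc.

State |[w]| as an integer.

#0=x has no predecessor
#1=b depends on [0:x]
#2=z has no predecessor
#3=b depends on [1:b]
#4=c depends on [2:z, 3:b]
sources: [0:x, 2:z]
N(rest) = Σ N(rest − s) over sources s of rest; N(one piece) = 1:
  size 1 → [4]=1
  size 2 → [2,4]=1  [3,4]=1
  size 3 → [1,3,4]=1  [2,3,4]=2
  first=0(x) contributes 3
  first=2(z) contributes 1
|[w]| = 4

4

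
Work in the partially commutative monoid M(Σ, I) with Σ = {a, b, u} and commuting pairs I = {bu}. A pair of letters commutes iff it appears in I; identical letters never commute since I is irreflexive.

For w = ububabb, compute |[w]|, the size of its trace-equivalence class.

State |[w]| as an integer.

6

piece 0:u — minimal
piece 1:b — minimal
piece 2:u rests on {0:u}
piece 3:b rests on {1:b}
piece 4:a rests on {2:u, 3:b}
piece 5:b rests on {4:a}
piece 6:b rests on {5:b}
minimal pieces: {0:u, 1:b}
ways to finish when only these pieces remain (= sum over removing one remaining piece with nothing left below it):
  1 left: {6}→1
  2 left: {5,6}→1
  3 left: {4,5,6}→1
  4 left: {2,4,5,6}→1  {3,4,5,6}→1
  5 left: {0,2,4,5,6}→1  {1,3,4,5,6}→1  {2,3,4,5,6}→2
  placing 0:u first → 3 extensions
  placing 1:b first → 3 extensions
total linear extensions = 6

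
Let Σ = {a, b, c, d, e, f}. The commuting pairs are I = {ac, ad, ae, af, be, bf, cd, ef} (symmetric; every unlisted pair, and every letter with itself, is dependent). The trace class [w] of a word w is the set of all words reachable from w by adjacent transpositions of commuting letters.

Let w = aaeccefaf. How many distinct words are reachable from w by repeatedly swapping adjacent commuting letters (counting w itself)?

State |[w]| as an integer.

drop 0:a onto floor
drop 1:a onto {0:a}
drop 2:e onto floor
drop 3:c onto {2:e}
drop 4:c onto {3:c}
drop 5:e onto {4:c}
drop 6:f onto {4:c}
drop 7:a onto {1:a}
drop 8:f onto {6:f}
ground layer = {0:a, 2:e}
drop-orders for the pieces not yet dropped (sum over which currently-grounded one goes next):
  1 to go: {5} 1  {7} 1  {8} 1
  2 to go: {1,7} 1  {5,7} 2  {5,8} 2  {6,8} 1  {7,8} 2
  3 to go: {0,1,7} 1  {1,5,7} 3  {1,7,8} 3  {5,6,8} 3  {5,7,8} 6  {6,7,8} 3
  4 to go: {0,1,5,7} 4  {0,1,7,8} 4  {1,5,7,8} 12  {1,6,7,8} 6  {4,5,6,8} 3  {5,6,7,8} 12
  5 to go: {0,1,5,7,8} 20  {0,1,6,7,8} 10  {1,5,6,7,8} 30  {3,4,5,6,8} 3  {4,5,6,7,8} 15
  6 to go: {0,1,5,6,7,8} 60  {1,4,5,6,7,8} 45  {2,3,4,5,6,8} 3  {3,4,5,6,7,8} 18
  7 to go: {0,1,4,5,6,7,8} 105  {1,3,4,5,6,7,8} 63  {2,3,4,5,6,7,8} 21
  if 0:a drops first: 84 orders
  if 2:e drops first: 168 orders
heap linearizations: 252

252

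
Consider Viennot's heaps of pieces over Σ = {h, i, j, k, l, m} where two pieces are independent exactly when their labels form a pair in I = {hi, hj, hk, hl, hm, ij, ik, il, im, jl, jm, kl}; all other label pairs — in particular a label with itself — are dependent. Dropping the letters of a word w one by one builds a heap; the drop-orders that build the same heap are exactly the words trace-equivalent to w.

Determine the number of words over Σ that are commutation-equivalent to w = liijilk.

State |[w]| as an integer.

drop 0:l onto floor
drop 1:i onto floor
drop 2:i onto {1:i}
drop 3:j onto floor
drop 4:i onto {2:i}
drop 5:l onto {0:l}
drop 6:k onto {3:j}
ground layer = {0:l, 1:i, 3:j}
drop-orders for the pieces not yet dropped (sum over which currently-grounded one goes next):
  1 to go: {4} 1  {5} 1  {6} 1
  2 to go: {0,5} 1  {2,4} 1  {3,6} 1  {4,5} 2  {4,6} 2  {5,6} 2
  3 to go: {0,4,5} 3  {0,5,6} 3  {1,2,4} 1  {2,4,5} 3  {2,4,6} 3  {3,4,6} 3  {3,5,6} 3  {4,5,6} 6
  4 to go: {0,2,4,5} 6  {0,3,5,6} 6  {0,4,5,6} 12  {1,2,4,5} 4  {1,2,4,6} 4  {2,3,4,6} 6  {2,4,5,6} 12  {3,4,5,6} 12
  5 to go: {0,1,2,4,5} 10  {0,2,4,5,6} 30  {0,3,4,5,6} 30  {1,2,3,4,6} 10  {1,2,4,5,6} 20  {2,3,4,5,6} 30
  if 0:l drops first: 60 orders
  if 1:i drops first: 90 orders
  if 3:j drops first: 60 orders
heap linearizations: 210

210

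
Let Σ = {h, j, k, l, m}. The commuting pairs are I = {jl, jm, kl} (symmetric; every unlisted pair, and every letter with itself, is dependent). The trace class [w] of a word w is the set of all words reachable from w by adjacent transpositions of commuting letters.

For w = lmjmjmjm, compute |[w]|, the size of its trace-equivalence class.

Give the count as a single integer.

56

#0=l has no predecessor
#1=m depends on [0:l]
#2=j has no predecessor
#3=m depends on [1:m]
#4=j depends on [2:j]
#5=m depends on [3:m]
#6=j depends on [4:j]
#7=m depends on [5:m]
sources: [0:l, 2:j]
N(rest) = Σ N(rest − s) over sources s of rest; N(one piece) = 1:
  size 1 → [6]=1  [7]=1
  size 2 → [4,6]=1  [5,7]=1  [6,7]=2
  size 3 → [2,4,6]=1  [3,5,7]=1  [4,6,7]=3  [5,6,7]=3
  size 4 → [1,3,5,7]=1  [2,4,6,7]=4  [3,5,6,7]=4  [4,5,6,7]=6
  size 5 → [0,1,3,5,7]=1  [1,3,5,6,7]=5  [2,4,5,6,7]=10  [3,4,5,6,7]=10
  size 6 → [0,1,3,5,6,7]=6  [1,3,4,5,6,7]=15  [2,3,4,5,6,7]=20
  first=0(l) contributes 35
  first=2(j) contributes 21
|[w]| = 56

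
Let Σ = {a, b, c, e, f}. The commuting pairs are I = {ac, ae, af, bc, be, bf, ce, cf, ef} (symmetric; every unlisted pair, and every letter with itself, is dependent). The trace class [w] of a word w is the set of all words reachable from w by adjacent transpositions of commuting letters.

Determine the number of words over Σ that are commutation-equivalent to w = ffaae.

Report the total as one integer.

30

#0=f has no predecessor
#1=f depends on [0:f]
#2=a has no predecessor
#3=a depends on [2:a]
#4=e has no predecessor
sources: [0:f, 2:a, 4:e]
N(rest) = Σ N(rest − s) over sources s of rest; N(one piece) = 1:
  size 1 → [1]=1  [3]=1  [4]=1
  size 2 → [0,1]=1  [1,3]=2  [1,4]=2  [2,3]=1  [3,4]=2
  size 3 → [0,1,3]=3  [0,1,4]=3  [1,2,3]=3  [1,3,4]=6  [2,3,4]=3
  first=0(f) contributes 12
  first=2(a) contributes 12
  first=4(e) contributes 6
|[w]| = 30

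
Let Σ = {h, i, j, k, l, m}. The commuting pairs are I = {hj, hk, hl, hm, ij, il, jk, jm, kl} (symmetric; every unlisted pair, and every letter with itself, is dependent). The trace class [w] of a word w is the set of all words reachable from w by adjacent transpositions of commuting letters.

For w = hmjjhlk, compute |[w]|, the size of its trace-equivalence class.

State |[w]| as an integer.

189

0(h) covers ∅
1(m) covers ∅
2(j) covers ∅
3(j) covers 2:j
4(h) covers 0:h
5(l) covers 1:m, 3:j
6(k) covers 1:m
floor of heap: 0:h, 1:m, 2:j
completions by unplaced set U, small U first (add the entries for U minus each lowest piece of U):
  |U|=1: {4}:1  {5}:1  {6}:1
  |U|=2: {0,4}:1  {3,5}:1  {4,5}:2  {4,6}:2  {5,6}:2
  |U|=3: {0,4,5}:3  {0,4,6}:3  {1,5,6}:2  {2,3,5}:1  {3,4,5}:3  {3,5,6}:3  {4,5,6}:6
  |U|=4: {0,3,4,5}:6  {0,4,5,6}:12  {1,3,5,6}:5  {1,4,5,6}:8  {2,3,4,5}:4  {2,3,5,6}:4  {3,4,5,6}:12
  |U|=5: {0,1,4,5,6}:20  {0,2,3,4,5}:10  {0,3,4,5,6}:30  {1,2,3,5,6}:9  {1,3,4,5,6}:25  {2,3,4,5,6}:20
  start at 0(h): 54
  start at 1(m): 60
  start at 2(j): 75
sum over floor = 189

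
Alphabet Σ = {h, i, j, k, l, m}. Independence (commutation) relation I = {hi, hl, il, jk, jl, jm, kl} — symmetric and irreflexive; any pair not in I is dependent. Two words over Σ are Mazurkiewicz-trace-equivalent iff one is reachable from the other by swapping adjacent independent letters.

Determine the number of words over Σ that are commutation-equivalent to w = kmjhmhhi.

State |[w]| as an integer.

piece 0:k — minimal
piece 1:m rests on {0:k}
piece 2:j — minimal
piece 3:h rests on {1:m, 2:j}
piece 4:m rests on {3:h}
piece 5:h rests on {4:m}
piece 6:h rests on {5:h}
piece 7:i rests on {4:m}
minimal pieces: {0:k, 2:j}
ways to finish when only these pieces remain (= sum over removing one remaining piece with nothing left below it):
  1 left: {6}→1  {7}→1
  2 left: {5,6}→1  {6,7}→2
  3 left: {5,6,7}→3
  4 left: {4,5,6,7}→3
  5 left: {3,4,5,6,7}→3
  6 left: {1,3,4,5,6,7}→3  {2,3,4,5,6,7}→3
  placing 0:k first → 6 extensions
  placing 2:j first → 3 extensions
total linear extensions = 9

9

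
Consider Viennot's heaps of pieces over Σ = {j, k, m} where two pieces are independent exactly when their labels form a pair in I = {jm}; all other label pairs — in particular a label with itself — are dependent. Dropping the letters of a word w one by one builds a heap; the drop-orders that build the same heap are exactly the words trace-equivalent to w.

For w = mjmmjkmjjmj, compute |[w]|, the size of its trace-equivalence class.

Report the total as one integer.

100

drop 0:m onto floor
drop 1:j onto floor
drop 2:m onto {0:m}
drop 3:m onto {2:m}
drop 4:j onto {1:j}
drop 5:k onto {3:m, 4:j}
drop 6:m onto {5:k}
drop 7:j onto {5:k}
drop 8:j onto {7:j}
drop 9:m onto {6:m}
drop 10:j onto {8:j}
ground layer = {0:m, 1:j}
drop-orders for the pieces not yet dropped (sum over which currently-grounded one goes next):
  1 to go: {9} 1  {10} 1
  2 to go: {6,9} 1  {8,10} 1  {9,10} 2
  3 to go: {6,9,10} 3  {7,8,10} 1  {8,9,10} 3
  4 to go: {6,8,9,10} 6  {7,8,9,10} 4
  5 to go: {6,7,8,9,10} 10
  6 to go: {5,6,7,8,9,10} 10
  7 to go: {3,5,6,7,8,9,10} 10  {4,5,6,7,8,9,10} 10
  8 to go: {1,4,5,6,7,8,9,10} 10  {2,3,5,6,7,8,9,10} 10  {3,4,5,6,7,8,9,10} 20
  9 to go: {0,2,3,5,6,7,8,9,10} 10  {1,3,4,5,6,7,8,9,10} 30  {2,3,4,5,6,7,8,9,10} 30
  if 0:m drops first: 60 orders
  if 1:j drops first: 40 orders
heap linearizations: 100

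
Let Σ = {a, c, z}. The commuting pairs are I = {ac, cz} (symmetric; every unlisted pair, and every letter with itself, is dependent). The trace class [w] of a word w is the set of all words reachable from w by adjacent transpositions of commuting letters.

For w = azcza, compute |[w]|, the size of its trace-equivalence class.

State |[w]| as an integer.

5

piece 0:a — minimal
piece 1:z rests on {0:a}
piece 2:c — minimal
piece 3:z rests on {1:z}
piece 4:a rests on {3:z}
minimal pieces: {0:a, 2:c}
ways to finish when only these pieces remain (= sum over removing one remaining piece with nothing left below it):
  1 left: {2}→1  {4}→1
  2 left: {2,4}→2  {3,4}→1
  3 left: {1,3,4}→1  {2,3,4}→3
  placing 0:a first → 4 extensions
  placing 2:c first → 1 extensions
total linear extensions = 5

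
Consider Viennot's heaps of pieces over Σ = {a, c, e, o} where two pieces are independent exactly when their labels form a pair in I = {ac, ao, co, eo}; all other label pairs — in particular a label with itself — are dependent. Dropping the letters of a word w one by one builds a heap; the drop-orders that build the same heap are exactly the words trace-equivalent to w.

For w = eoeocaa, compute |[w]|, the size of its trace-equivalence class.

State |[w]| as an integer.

63

0(e) covers ∅
1(o) covers ∅
2(e) covers 0:e
3(o) covers 1:o
4(c) covers 2:e
5(a) covers 2:e
6(a) covers 5:a
floor of heap: 0:e, 1:o
completions by unplaced set U, small U first (add the entries for U minus each lowest piece of U):
  |U|=1: {3}:1  {4}:1  {6}:1
  |U|=2: {1,3}:1  {3,4}:2  {3,6}:2  {4,6}:2  {5,6}:1
  |U|=3: {1,3,4}:3  {1,3,6}:3  {3,4,6}:6  {3,5,6}:3  {4,5,6}:3
  |U|=4: {1,3,4,6}:12  {1,3,5,6}:6  {2,4,5,6}:3  {3,4,5,6}:12
  |U|=5: {0,2,4,5,6}:3  {1,3,4,5,6}:30  {2,3,4,5,6}:15
  start at 0(e): 45
  start at 1(o): 18
sum over floor = 63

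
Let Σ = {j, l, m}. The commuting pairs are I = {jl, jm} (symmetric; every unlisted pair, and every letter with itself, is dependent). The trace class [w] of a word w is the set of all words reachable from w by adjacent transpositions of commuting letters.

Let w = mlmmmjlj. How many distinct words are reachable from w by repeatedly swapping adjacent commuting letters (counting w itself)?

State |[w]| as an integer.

28

piece 0:m — minimal
piece 1:l rests on {0:m}
piece 2:m rests on {1:l}
piece 3:m rests on {2:m}
piece 4:m rests on {3:m}
piece 5:j — minimal
piece 6:l rests on {4:m}
piece 7:j rests on {5:j}
minimal pieces: {0:m, 5:j}
ways to finish when only these pieces remain (= sum over removing one remaining piece with nothing left below it):
  1 left: {6}→1  {7}→1
  2 left: {4,6}→1  {5,7}→1  {6,7}→2
  3 left: {3,4,6}→1  {4,6,7}→3  {5,6,7}→3
  4 left: {2,3,4,6}→1  {3,4,6,7}→4  {4,5,6,7}→6
  5 left: {1,2,3,4,6}→1  {2,3,4,6,7}→5  {3,4,5,6,7}→10
  6 left: {0,1,2,3,4,6}→1  {1,2,3,4,6,7}→6  {2,3,4,5,6,7}→15
  placing 0:m first → 21 extensions
  placing 5:j first → 7 extensions
total linear extensions = 28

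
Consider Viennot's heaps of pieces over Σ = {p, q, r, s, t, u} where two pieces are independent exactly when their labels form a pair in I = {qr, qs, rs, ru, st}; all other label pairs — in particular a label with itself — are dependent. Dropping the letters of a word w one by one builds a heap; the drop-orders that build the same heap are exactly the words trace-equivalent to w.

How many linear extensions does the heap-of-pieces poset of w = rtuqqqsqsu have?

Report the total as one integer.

drop 0:r onto floor
drop 1:t onto {0:r}
drop 2:u onto {1:t}
drop 3:q onto {2:u}
drop 4:q onto {3:q}
drop 5:q onto {4:q}
drop 6:s onto {2:u}
drop 7:q onto {5:q}
drop 8:s onto {6:s}
drop 9:u onto {7:q, 8:s}
ground layer = {0:r}
drop-orders for the pieces not yet dropped (sum over which currently-grounded one goes next):
  1 to go: {9} 1
  2 to go: {7,9} 1  {8,9} 1
  3 to go: {5,7,9} 1  {6,8,9} 1  {7,8,9} 2
  4 to go: {4,5,7,9} 1  {5,7,8,9} 3  {6,7,8,9} 3
  5 to go: {3,4,5,7,9} 1  {4,5,7,8,9} 4  {5,6,7,8,9} 6
  6 to go: {3,4,5,7,8,9} 5  {4,5,6,7,8,9} 10
  7 to go: {3,4,5,6,7,8,9} 15
  8 to go: {2,3,4,5,6,7,8,9} 15
  if 0:r drops first: 15 orders

15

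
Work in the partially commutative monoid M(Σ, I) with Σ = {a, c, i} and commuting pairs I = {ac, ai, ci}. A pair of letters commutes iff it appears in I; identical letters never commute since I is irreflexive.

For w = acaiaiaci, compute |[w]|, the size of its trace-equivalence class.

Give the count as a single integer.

0(a) covers ∅
1(c) covers ∅
2(a) covers 0:a
3(i) covers ∅
4(a) covers 2:a
5(i) covers 3:i
6(a) covers 4:a
7(c) covers 1:c
8(i) covers 5:i
floor of heap: 0:a, 1:c, 3:i
completions by unplaced set U, small U first (add the entries for U minus each lowest piece of U):
  |U|=1: {6}:1  {7}:1  {8}:1
  |U|=2: {1,7}:1  {4,6}:1  {5,8}:1  {6,7}:2  {6,8}:2  {7,8}:2
  |U|=3: {1,6,7}:3  {1,7,8}:3  {2,4,6}:1  {3,5,8}:1  {4,6,7}:3  {4,6,8}:3  {5,6,8}:3  {5,7,8}:3  {6,7,8}:6
  |U|=4: {0,2,4,6}:1  {1,4,6,7}:6  {1,5,7,8}:6  {1,6,7,8}:12  {2,4,6,7}:4  {2,4,6,8}:4  {3,5,6,8}:4  {3,5,7,8}:4  {4,5,6,8}:6  {4,6,7,8}:12  {5,6,7,8}:12
  |U|=5: {0,2,4,6,7}:5  {0,2,4,6,8}:5  {1,2,4,6,7}:10  {1,3,5,7,8}:10  {1,4,6,7,8}:30  {1,5,6,7,8}:30  {2,4,5,6,8}:10  {2,4,6,7,8}:20  {3,4,5,6,8}:10  {3,5,6,7,8}:20  {4,5,6,7,8}:30
  |U|=6: {0,1,2,4,6,7}:15  {0,2,4,5,6,8}:15  {0,2,4,6,7,8}:30  {1,2,4,6,7,8}:60  {1,3,5,6,7,8}:60  {1,4,5,6,7,8}:90  {2,3,4,5,6,8}:20  {2,4,5,6,7,8}:60  {3,4,5,6,7,8}:60
  |U|=7: {0,1,2,4,6,7,8}:105  {0,2,3,4,5,6,8}:35  {0,2,4,5,6,7,8}:105  {1,2,4,5,6,7,8}:210  {1,3,4,5,6,7,8}:210  {2,3,4,5,6,7,8}:140
  start at 0(a): 560
  start at 1(c): 280
  start at 3(i): 420
sum over floor = 1260

1260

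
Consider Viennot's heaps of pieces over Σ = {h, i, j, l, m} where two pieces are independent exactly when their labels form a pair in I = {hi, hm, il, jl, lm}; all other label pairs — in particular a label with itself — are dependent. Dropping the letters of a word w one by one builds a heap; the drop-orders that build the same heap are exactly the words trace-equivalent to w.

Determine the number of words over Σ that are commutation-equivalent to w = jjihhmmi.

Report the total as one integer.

#0=j has no predecessor
#1=j depends on [0:j]
#2=i depends on [1:j]
#3=h depends on [1:j]
#4=h depends on [3:h]
#5=m depends on [2:i]
#6=m depends on [5:m]
#7=i depends on [6:m]
sources: [0:j]
N(rest) = Σ N(rest − s) over sources s of rest; N(one piece) = 1:
  size 1 → [4]=1  [7]=1
  size 2 → [3,4]=1  [4,7]=2  [6,7]=1
  size 3 → [3,4,7]=3  [4,6,7]=3  [5,6,7]=1
  size 4 → [2,5,6,7]=1  [3,4,6,7]=6  [4,5,6,7]=4
  size 5 → [2,4,5,6,7]=5  [3,4,5,6,7]=10
  size 6 → [2,3,4,5,6,7]=15
  first=0(j) contributes 15

15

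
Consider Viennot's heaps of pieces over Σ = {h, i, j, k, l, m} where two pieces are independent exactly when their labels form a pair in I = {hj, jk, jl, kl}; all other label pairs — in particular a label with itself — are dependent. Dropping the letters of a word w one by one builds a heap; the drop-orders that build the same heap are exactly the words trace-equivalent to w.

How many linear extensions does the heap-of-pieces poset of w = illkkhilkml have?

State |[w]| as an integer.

drop 0:i onto floor
drop 1:l onto {0:i}
drop 2:l onto {1:l}
drop 3:k onto {0:i}
drop 4:k onto {3:k}
drop 5:h onto {2:l, 4:k}
drop 6:i onto {5:h}
drop 7:l onto {6:i}
drop 8:k onto {6:i}
drop 9:m onto {7:l, 8:k}
drop 10:l onto {9:m}
ground layer = {0:i}
drop-orders for the pieces not yet dropped (sum over which currently-grounded one goes next):
  1 to go: {10} 1
  2 to go: {9,10} 1
  3 to go: {7,9,10} 1  {8,9,10} 1
  4 to go: {7,8,9,10} 2
  5 to go: {6,7,8,9,10} 2
  6 to go: {5,6,7,8,9,10} 2
  7 to go: {2,5,6,7,8,9,10} 2  {4,5,6,7,8,9,10} 2
  8 to go: {1,2,5,6,7,8,9,10} 2  {2,4,5,6,7,8,9,10} 4  {3,4,5,6,7,8,9,10} 2
  9 to go: {1,2,4,5,6,7,8,9,10} 6  {2,3,4,5,6,7,8,9,10} 6
  if 0:i drops first: 12 orders

12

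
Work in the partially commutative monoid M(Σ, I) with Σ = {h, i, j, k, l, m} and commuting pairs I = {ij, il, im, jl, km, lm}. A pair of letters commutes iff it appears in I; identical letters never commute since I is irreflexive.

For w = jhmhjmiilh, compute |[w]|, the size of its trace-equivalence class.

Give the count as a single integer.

0(j) covers ∅
1(h) covers 0:j
2(m) covers 1:h
3(h) covers 2:m
4(j) covers 3:h
5(m) covers 4:j
6(i) covers 3:h
7(i) covers 6:i
8(l) covers 3:h
9(h) covers 5:m, 7:i, 8:l
floor of heap: 0:j
completions by unplaced set U, small U first (add the entries for U minus each lowest piece of U):
  |U|=1: {9}:1
  |U|=2: {5,9}:1  {7,9}:1  {8,9}:1
  |U|=3: {4,5,9}:1  {5,7,9}:2  {5,8,9}:2  {6,7,9}:1  {7,8,9}:2
  |U|=4: {4,5,7,9}:3  {4,5,8,9}:3  {5,6,7,9}:3  {5,7,8,9}:6  {6,7,8,9}:3
  |U|=5: {4,5,6,7,9}:6  {4,5,7,8,9}:12  {5,6,7,8,9}:12
  |U|=6: {4,5,6,7,8,9}:30
  |U|=7: {3,4,5,6,7,8,9}:30
  |U|=8: {2,3,4,5,6,7,8,9}:30
  start at 0(j): 30

30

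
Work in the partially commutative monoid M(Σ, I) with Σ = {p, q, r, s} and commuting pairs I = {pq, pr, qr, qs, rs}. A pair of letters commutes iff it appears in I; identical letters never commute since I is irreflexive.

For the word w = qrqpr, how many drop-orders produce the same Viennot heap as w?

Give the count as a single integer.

30

piece 0:q — minimal
piece 1:r — minimal
piece 2:q rests on {0:q}
piece 3:p — minimal
piece 4:r rests on {1:r}
minimal pieces: {0:q, 1:r, 3:p}
ways to finish when only these pieces remain (= sum over removing one remaining piece with nothing left below it):
  1 left: {2}→1  {3}→1  {4}→1
  2 left: {0,2}→1  {1,4}→1  {2,3}→2  {2,4}→2  {3,4}→2
  3 left: {0,2,3}→3  {0,2,4}→3  {1,2,4}→3  {1,3,4}→3  {2,3,4}→6
  placing 0:q first → 12 extensions
  placing 1:r first → 12 extensions
  placing 3:p first → 6 extensions
total linear extensions = 30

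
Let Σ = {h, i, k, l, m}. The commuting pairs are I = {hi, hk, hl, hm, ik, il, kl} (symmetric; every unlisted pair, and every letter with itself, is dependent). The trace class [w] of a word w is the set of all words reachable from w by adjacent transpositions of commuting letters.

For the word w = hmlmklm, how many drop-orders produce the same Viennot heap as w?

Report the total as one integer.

14

#0=h has no predecessor
#1=m has no predecessor
#2=l depends on [1:m]
#3=m depends on [2:l]
#4=k depends on [3:m]
#5=l depends on [3:m]
#6=m depends on [4:k, 5:l]
sources: [0:h, 1:m]
N(rest) = Σ N(rest − s) over sources s of rest; N(one piece) = 1:
  size 1 → [0]=1  [6]=1
  size 2 → [0,6]=2  [4,6]=1  [5,6]=1
  size 3 → [0,4,6]=3  [0,5,6]=3  [4,5,6]=2
  size 4 → [0,4,5,6]=8  [3,4,5,6]=2
  size 5 → [0,3,4,5,6]=10  [2,3,4,5,6]=2
  first=0(h) contributes 2
  first=1(m) contributes 12
|[w]| = 14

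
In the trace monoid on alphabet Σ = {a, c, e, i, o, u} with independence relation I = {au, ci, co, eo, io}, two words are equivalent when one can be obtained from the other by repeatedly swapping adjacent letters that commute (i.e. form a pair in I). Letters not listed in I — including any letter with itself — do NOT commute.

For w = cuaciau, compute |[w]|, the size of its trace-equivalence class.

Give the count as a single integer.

0(c) covers ∅
1(u) covers 0:c
2(a) covers 0:c
3(c) covers 1:u, 2:a
4(i) covers 1:u, 2:a
5(a) covers 3:c, 4:i
6(u) covers 3:c, 4:i
floor of heap: 0:c
completions by unplaced set U, small U first (add the entries for U minus each lowest piece of U):
  |U|=1: {5}:1  {6}:1
  |U|=2: {5,6}:2
  |U|=3: {3,5,6}:2  {4,5,6}:2
  |U|=4: {3,4,5,6}:4
  |U|=5: {1,3,4,5,6}:4  {2,3,4,5,6}:4
  start at 0(c): 8

8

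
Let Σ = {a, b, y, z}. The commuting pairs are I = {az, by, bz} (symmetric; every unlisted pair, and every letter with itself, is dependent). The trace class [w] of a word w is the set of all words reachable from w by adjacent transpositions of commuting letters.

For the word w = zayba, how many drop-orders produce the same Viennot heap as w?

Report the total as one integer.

5

0(z) covers ∅
1(a) covers ∅
2(y) covers 0:z, 1:a
3(b) covers 1:a
4(a) covers 2:y, 3:b
floor of heap: 0:z, 1:a
completions by unplaced set U, small U first (add the entries for U minus each lowest piece of U):
  |U|=1: {4}:1
  |U|=2: {2,4}:1  {3,4}:1
  |U|=3: {0,2,4}:1  {2,3,4}:2
  start at 0(z): 2
  start at 1(a): 3
sum over floor = 5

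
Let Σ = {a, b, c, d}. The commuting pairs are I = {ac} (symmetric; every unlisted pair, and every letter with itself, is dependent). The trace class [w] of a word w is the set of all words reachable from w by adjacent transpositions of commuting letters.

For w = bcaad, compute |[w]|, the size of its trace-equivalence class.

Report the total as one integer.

drop 0:b onto floor
drop 1:c onto {0:b}
drop 2:a onto {0:b}
drop 3:a onto {2:a}
drop 4:d onto {1:c, 3:a}
ground layer = {0:b}
drop-orders for the pieces not yet dropped (sum over which currently-grounded one goes next):
  1 to go: {4} 1
  2 to go: {1,4} 1  {3,4} 1
  3 to go: {1,3,4} 2  {2,3,4} 1
  if 0:b drops first: 3 orders

3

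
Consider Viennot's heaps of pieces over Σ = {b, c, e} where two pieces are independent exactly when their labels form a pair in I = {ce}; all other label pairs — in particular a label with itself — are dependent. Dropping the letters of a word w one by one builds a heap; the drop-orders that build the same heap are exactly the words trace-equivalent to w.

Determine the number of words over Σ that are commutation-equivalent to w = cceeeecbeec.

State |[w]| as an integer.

0(c) covers ∅
1(c) covers 0:c
2(e) covers ∅
3(e) covers 2:e
4(e) covers 3:e
5(e) covers 4:e
6(c) covers 1:c
7(b) covers 5:e, 6:c
8(e) covers 7:b
9(e) covers 8:e
10(c) covers 7:b
floor of heap: 0:c, 2:e
completions by unplaced set U, small U first (add the entries for U minus each lowest piece of U):
  |U|=1: {9}:1  {10}:1
  |U|=2: {8,9}:1  {9,10}:2
  |U|=3: {8,9,10}:3
  |U|=4: {7,8,9,10}:3
  |U|=5: {5,7,8,9,10}:3  {6,7,8,9,10}:3
  |U|=6: {1,6,7,8,9,10}:3  {4,5,7,8,9,10}:3  {5,6,7,8,9,10}:6
  |U|=7: {0,1,6,7,8,9,10}:3  {1,5,6,7,8,9,10}:9  {3,4,5,7,8,9,10}:3  {4,5,6,7,8,9,10}:9
  |U|=8: {0,1,5,6,7,8,9,10}:12  {1,4,5,6,7,8,9,10}:18  {2,3,4,5,7,8,9,10}:3  {3,4,5,6,7,8,9,10}:12
  |U|=9: {0,1,4,5,6,7,8,9,10}:30  {1,3,4,5,6,7,8,9,10}:30  {2,3,4,5,6,7,8,9,10}:15
  start at 0(c): 45
  start at 2(e): 60
sum over floor = 105

105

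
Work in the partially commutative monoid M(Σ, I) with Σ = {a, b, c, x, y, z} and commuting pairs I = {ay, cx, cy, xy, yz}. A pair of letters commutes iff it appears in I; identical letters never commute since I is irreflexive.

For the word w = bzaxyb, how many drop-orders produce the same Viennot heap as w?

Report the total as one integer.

0(b) covers ∅
1(z) covers 0:b
2(a) covers 1:z
3(x) covers 2:a
4(y) covers 0:b
5(b) covers 3:x, 4:y
floor of heap: 0:b
completions by unplaced set U, small U first (add the entries for U minus each lowest piece of U):
  |U|=1: {5}:1
  |U|=2: {3,5}:1  {4,5}:1
  |U|=3: {2,3,5}:1  {3,4,5}:2
  |U|=4: {1,2,3,5}:1  {2,3,4,5}:3
  start at 0(b): 4

4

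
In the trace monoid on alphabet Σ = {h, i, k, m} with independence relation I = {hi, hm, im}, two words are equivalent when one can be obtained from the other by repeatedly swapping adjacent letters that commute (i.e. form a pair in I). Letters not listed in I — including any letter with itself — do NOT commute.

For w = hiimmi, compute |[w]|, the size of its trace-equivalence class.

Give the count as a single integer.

60

0(h) covers ∅
1(i) covers ∅
2(i) covers 1:i
3(m) covers ∅
4(m) covers 3:m
5(i) covers 2:i
floor of heap: 0:h, 1:i, 3:m
completions by unplaced set U, small U first (add the entries for U minus each lowest piece of U):
  |U|=1: {0}:1  {4}:1  {5}:1
  |U|=2: {0,4}:2  {0,5}:2  {2,5}:1  {3,4}:1  {4,5}:2
  |U|=3: {0,2,5}:3  {0,3,4}:3  {0,4,5}:6  {1,2,5}:1  {2,4,5}:3  {3,4,5}:3
  |U|=4: {0,1,2,5}:4  {0,2,4,5}:12  {0,3,4,5}:12  {1,2,4,5}:4  {2,3,4,5}:6
  start at 0(h): 10
  start at 1(i): 30
  start at 3(m): 20
sum over floor = 60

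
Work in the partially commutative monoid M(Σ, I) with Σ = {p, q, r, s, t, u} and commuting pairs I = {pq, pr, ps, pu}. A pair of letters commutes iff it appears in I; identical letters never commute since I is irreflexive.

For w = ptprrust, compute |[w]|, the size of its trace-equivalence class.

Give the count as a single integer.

drop 0:p onto floor
drop 1:t onto {0:p}
drop 2:p onto {1:t}
drop 3:r onto {1:t}
drop 4:r onto {3:r}
drop 5:u onto {4:r}
drop 6:s onto {5:u}
drop 7:t onto {2:p, 6:s}
ground layer = {0:p}
drop-orders for the pieces not yet dropped (sum over which currently-grounded one goes next):
  1 to go: {7} 1
  2 to go: {2,7} 1  {6,7} 1
  3 to go: {2,6,7} 2  {5,6,7} 1
  4 to go: {2,5,6,7} 3  {4,5,6,7} 1
  5 to go: {2,4,5,6,7} 4  {3,4,5,6,7} 1
  6 to go: {2,3,4,5,6,7} 5
  if 0:p drops first: 5 orders

5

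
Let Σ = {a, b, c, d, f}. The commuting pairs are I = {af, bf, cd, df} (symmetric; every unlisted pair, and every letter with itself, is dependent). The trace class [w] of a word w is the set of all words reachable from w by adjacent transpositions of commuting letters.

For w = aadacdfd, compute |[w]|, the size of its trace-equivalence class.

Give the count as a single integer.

#0=a has no predecessor
#1=a depends on [0:a]
#2=d depends on [1:a]
#3=a depends on [2:d]
#4=c depends on [3:a]
#5=d depends on [3:a]
#6=f depends on [4:c]
#7=d depends on [5:d]
sources: [0:a]
N(rest) = Σ N(rest − s) over sources s of rest; N(one piece) = 1:
  size 1 → [6]=1  [7]=1
  size 2 → [4,6]=1  [5,7]=1  [6,7]=2
  size 3 → [4,6,7]=3  [5,6,7]=3
  size 4 → [4,5,6,7]=6
  size 5 → [3,4,5,6,7]=6
  size 6 → [2,3,4,5,6,7]=6
  first=0(a) contributes 6

6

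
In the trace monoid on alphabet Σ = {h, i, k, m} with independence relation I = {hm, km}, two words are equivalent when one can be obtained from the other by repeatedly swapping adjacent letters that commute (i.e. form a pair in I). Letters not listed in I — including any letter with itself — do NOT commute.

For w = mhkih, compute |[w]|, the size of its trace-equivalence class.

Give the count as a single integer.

3

#0=m has no predecessor
#1=h has no predecessor
#2=k depends on [1:h]
#3=i depends on [0:m, 2:k]
#4=h depends on [3:i]
sources: [0:m, 1:h]
N(rest) = Σ N(rest − s) over sources s of rest; N(one piece) = 1:
  size 1 → [4]=1
  size 2 → [3,4]=1
  size 3 → [0,3,4]=1  [2,3,4]=1
  first=0(m) contributes 1
  first=1(h) contributes 2
|[w]| = 3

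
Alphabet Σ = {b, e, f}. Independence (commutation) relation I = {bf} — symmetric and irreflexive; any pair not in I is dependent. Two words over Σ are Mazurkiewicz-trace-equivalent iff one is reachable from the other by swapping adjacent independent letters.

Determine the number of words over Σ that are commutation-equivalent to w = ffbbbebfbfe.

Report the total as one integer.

60

#0=f has no predecessor
#1=f depends on [0:f]
#2=b has no predecessor
#3=b depends on [2:b]
#4=b depends on [3:b]
#5=e depends on [1:f, 4:b]
#6=b depends on [5:e]
#7=f depends on [5:e]
#8=b depends on [6:b]
#9=f depends on [7:f]
#10=e depends on [8:b, 9:f]
sources: [0:f, 2:b]
N(rest) = Σ N(rest − s) over sources s of rest; N(one piece) = 1:
  size 1 → [10]=1
  size 2 → [8,10]=1  [9,10]=1
  size 3 → [6,8,10]=1  [7,9,10]=1  [8,9,10]=2
  size 4 → [6,8,9,10]=3  [7,8,9,10]=3
  size 5 → [6,7,8,9,10]=6
  size 6 → [5,6,7,8,9,10]=6
  size 7 → [1,5,6,7,8,9,10]=6  [4,5,6,7,8,9,10]=6
  size 8 → [0,1,5,6,7,8,9,10]=6  [1,4,5,6,7,8,9,10]=12  [3,4,5,6,7,8,9,10]=6
  size 9 → [0,1,4,5,6,7,8,9,10]=18  [1,3,4,5,6,7,8,9,10]=18  [2,3,4,5,6,7,8,9,10]=6
  first=0(f) contributes 24
  first=2(b) contributes 36
|[w]| = 60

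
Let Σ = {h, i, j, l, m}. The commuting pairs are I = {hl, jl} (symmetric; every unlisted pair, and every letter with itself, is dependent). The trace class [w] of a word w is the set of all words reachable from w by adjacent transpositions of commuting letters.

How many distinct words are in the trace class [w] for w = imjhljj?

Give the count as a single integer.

drop 0:i onto floor
drop 1:m onto {0:i}
drop 2:j onto {1:m}
drop 3:h onto {2:j}
drop 4:l onto {1:m}
drop 5:j onto {3:h}
drop 6:j onto {5:j}
ground layer = {0:i}
drop-orders for the pieces not yet dropped (sum over which currently-grounded one goes next):
  1 to go: {4} 1  {6} 1
  2 to go: {4,6} 2  {5,6} 1
  3 to go: {3,5,6} 1  {4,5,6} 3
  4 to go: {2,3,5,6} 1  {3,4,5,6} 4
  5 to go: {2,3,4,5,6} 5
  if 0:i drops first: 5 orders

5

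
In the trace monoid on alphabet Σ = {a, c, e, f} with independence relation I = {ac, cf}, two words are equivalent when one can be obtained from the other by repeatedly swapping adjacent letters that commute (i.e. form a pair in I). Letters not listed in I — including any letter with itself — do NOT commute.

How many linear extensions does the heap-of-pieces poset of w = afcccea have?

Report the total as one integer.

0(a) covers ∅
1(f) covers 0:a
2(c) covers ∅
3(c) covers 2:c
4(c) covers 3:c
5(e) covers 1:f, 4:c
6(a) covers 5:e
floor of heap: 0:a, 2:c
completions by unplaced set U, small U first (add the entries for U minus each lowest piece of U):
  |U|=1: {6}:1
  |U|=2: {5,6}:1
  |U|=3: {1,5,6}:1  {4,5,6}:1
  |U|=4: {0,1,5,6}:1  {1,4,5,6}:2  {3,4,5,6}:1
  |U|=5: {0,1,4,5,6}:3  {1,3,4,5,6}:3  {2,3,4,5,6}:1
  start at 0(a): 4
  start at 2(c): 6
sum over floor = 10

10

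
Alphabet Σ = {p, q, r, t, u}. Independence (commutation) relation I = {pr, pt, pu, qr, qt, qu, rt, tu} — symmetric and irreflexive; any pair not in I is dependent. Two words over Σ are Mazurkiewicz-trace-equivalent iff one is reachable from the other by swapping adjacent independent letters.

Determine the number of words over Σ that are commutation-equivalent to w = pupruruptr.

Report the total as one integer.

#0=p has no predecessor
#1=u has no predecessor
#2=p depends on [0:p]
#3=r depends on [1:u]
#4=u depends on [3:r]
#5=r depends on [4:u]
#6=u depends on [5:r]
#7=p depends on [2:p]
#8=t has no predecessor
#9=r depends on [6:u]
sources: [0:p, 1:u, 8:t]
N(rest) = Σ N(rest − s) over sources s of rest; N(one piece) = 1:
  size 1 → [7]=1  [8]=1  [9]=1
  size 2 → [2,7]=1  [6,9]=1  [7,8]=2  [7,9]=2  [8,9]=2
  size 3 → [0,2,7]=1  [2,7,8]=3  [2,7,9]=3  [5,6,9]=1  [6,7,9]=3  [6,8,9]=3  [7,8,9]=6
  size 4 → [0,2,7,8]=4  [0,2,7,9]=4  [2,6,7,9]=6  [2,7,8,9]=12  [4,5,6,9]=1  [5,6,7,9]=4  [5,6,8,9]=4  [6,7,8,9]=12
  size 5 → [0,2,6,7,9]=10  [0,2,7,8,9]=20  [2,5,6,7,9]=10  [2,6,7,8,9]=30  [3,4,5,6,9]=1  [4,5,6,7,9]=5  [4,5,6,8,9]=5  [5,6,7,8,9]=20
  size 6 → [0,2,5,6,7,9]=20  [0,2,6,7,8,9]=60  [1,3,4,5,6,9]=1  [2,4,5,6,7,9]=15  [2,5,6,7,8,9]=60  [3,4,5,6,7,9]=6  [3,4,5,6,8,9]=6  [4,5,6,7,8,9]=30
  size 7 → [0,2,4,5,6,7,9]=35  [0,2,5,6,7,8,9]=140  [1,3,4,5,6,7,9]=7  [1,3,4,5,6,8,9]=7  [2,3,4,5,6,7,9]=21  [2,4,5,6,7,8,9]=105  [3,4,5,6,7,8,9]=42
  size 8 → [0,2,3,4,5,6,7,9]=56  [0,2,4,5,6,7,8,9]=280  [1,2,3,4,5,6,7,9]=28  [1,3,4,5,6,7,8,9]=56  [2,3,4,5,6,7,8,9]=168
  first=0(p) contributes 252
  first=1(u) contributes 504
  first=8(t) contributes 84
|[w]| = 840

840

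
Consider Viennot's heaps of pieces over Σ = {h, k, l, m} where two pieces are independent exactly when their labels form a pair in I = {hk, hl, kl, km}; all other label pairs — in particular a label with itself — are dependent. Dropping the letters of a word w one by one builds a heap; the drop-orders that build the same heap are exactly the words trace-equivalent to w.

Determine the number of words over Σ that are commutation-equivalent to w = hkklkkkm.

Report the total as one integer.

112

piece 0:h — minimal
piece 1:k — minimal
piece 2:k rests on {1:k}
piece 3:l — minimal
piece 4:k rests on {2:k}
piece 5:k rests on {4:k}
piece 6:k rests on {5:k}
piece 7:m rests on {0:h, 3:l}
minimal pieces: {0:h, 1:k, 3:l}
ways to finish when only these pieces remain (= sum over removing one remaining piece with nothing left below it):
  1 left: {6}→1  {7}→1
  2 left: {0,7}→1  {3,7}→1  {5,6}→1  {6,7}→2
  3 left: {0,3,7}→2  {0,6,7}→3  {3,6,7}→3  {4,5,6}→1  {5,6,7}→3
  4 left: {0,3,6,7}→8  {0,5,6,7}→6  {2,4,5,6}→1  {3,5,6,7}→6  {4,5,6,7}→4
  5 left: {0,3,5,6,7}→20  {0,4,5,6,7}→10  {1,2,4,5,6}→1  {2,4,5,6,7}→5  {3,4,5,6,7}→10
  6 left: {0,2,4,5,6,7}→15  {0,3,4,5,6,7}→40  {1,2,4,5,6,7}→6  {2,3,4,5,6,7}→15
  placing 0:h first → 21 extensions
  placing 1:k first → 70 extensions
  placing 3:l first → 21 extensions
total linear extensions = 112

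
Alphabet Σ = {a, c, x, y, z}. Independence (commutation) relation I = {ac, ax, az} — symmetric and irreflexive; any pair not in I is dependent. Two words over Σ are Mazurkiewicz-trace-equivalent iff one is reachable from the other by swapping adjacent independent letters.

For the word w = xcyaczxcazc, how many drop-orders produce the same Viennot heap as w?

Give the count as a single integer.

28

#0=x has no predecessor
#1=c depends on [0:x]
#2=y depends on [1:c]
#3=a depends on [2:y]
#4=c depends on [2:y]
#5=z depends on [4:c]
#6=x depends on [5:z]
#7=c depends on [6:x]
#8=a depends on [3:a]
#9=z depends on [7:c]
#10=c depends on [9:z]
sources: [0:x]
N(rest) = Σ N(rest − s) over sources s of rest; N(one piece) = 1:
  size 1 → [8]=1  [10]=1
  size 2 → [3,8]=1  [8,10]=2  [9,10]=1
  size 3 → [3,8,10]=3  [7,9,10]=1  [8,9,10]=3
  size 4 → [3,8,9,10]=6  [6,7,9,10]=1  [7,8,9,10]=4
  size 5 → [3,7,8,9,10]=10  [5,6,7,9,10]=1  [6,7,8,9,10]=5
  size 6 → [3,6,7,8,9,10]=15  [4,5,6,7,9,10]=1  [5,6,7,8,9,10]=6
  size 7 → [3,5,6,7,8,9,10]=21  [4,5,6,7,8,9,10]=7
  size 8 → [3,4,5,6,7,8,9,10]=28
  size 9 → [2,3,4,5,6,7,8,9,10]=28
  first=0(x) contributes 28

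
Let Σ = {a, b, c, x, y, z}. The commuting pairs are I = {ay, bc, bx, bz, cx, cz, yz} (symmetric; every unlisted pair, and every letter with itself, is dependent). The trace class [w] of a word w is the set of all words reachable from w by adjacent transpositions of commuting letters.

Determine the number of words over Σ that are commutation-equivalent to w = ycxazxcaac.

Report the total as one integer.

0(y) covers ∅
1(c) covers 0:y
2(x) covers 0:y
3(a) covers 1:c, 2:x
4(z) covers 3:a
5(x) covers 4:z
6(c) covers 3:a
7(a) covers 5:x, 6:c
8(a) covers 7:a
9(c) covers 8:a
floor of heap: 0:y
completions by unplaced set U, small U first (add the entries for U minus each lowest piece of U):
  |U|=1: {9}:1
  |U|=2: {8,9}:1
  |U|=3: {7,8,9}:1
  |U|=4: {5,7,8,9}:1  {6,7,8,9}:1
  |U|=5: {4,5,7,8,9}:1  {5,6,7,8,9}:2
  |U|=6: {4,5,6,7,8,9}:3
  |U|=7: {3,4,5,6,7,8,9}:3
  |U|=8: {1,3,4,5,6,7,8,9}:3  {2,3,4,5,6,7,8,9}:3
  start at 0(y): 6

6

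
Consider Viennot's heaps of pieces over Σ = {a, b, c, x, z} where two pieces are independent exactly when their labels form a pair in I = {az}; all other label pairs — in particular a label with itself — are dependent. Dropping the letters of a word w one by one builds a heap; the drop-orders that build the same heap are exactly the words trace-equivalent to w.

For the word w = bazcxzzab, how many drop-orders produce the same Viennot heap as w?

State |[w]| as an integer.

piece 0:b — minimal
piece 1:a rests on {0:b}
piece 2:z rests on {0:b}
piece 3:c rests on {1:a, 2:z}
piece 4:x rests on {3:c}
piece 5:z rests on {4:x}
piece 6:z rests on {5:z}
piece 7:a rests on {4:x}
piece 8:b rests on {6:z, 7:a}
minimal pieces: {0:b}
ways to finish when only these pieces remain (= sum over removing one remaining piece with nothing left below it):
  1 left: {8}→1
  2 left: {6,8}→1  {7,8}→1
  3 left: {5,6,8}→1  {6,7,8}→2
  4 left: {5,6,7,8}→3
  5 left: {4,5,6,7,8}→3
  6 left: {3,4,5,6,7,8}→3
  7 left: {1,3,4,5,6,7,8}→3  {2,3,4,5,6,7,8}→3
  placing 0:b first → 6 extensions

6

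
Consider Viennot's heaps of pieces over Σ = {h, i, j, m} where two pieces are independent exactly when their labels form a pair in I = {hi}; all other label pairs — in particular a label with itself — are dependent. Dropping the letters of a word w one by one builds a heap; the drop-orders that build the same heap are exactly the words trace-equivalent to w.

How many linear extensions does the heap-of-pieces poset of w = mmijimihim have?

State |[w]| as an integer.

3

#0=m has no predecessor
#1=m depends on [0:m]
#2=i depends on [1:m]
#3=j depends on [2:i]
#4=i depends on [3:j]
#5=m depends on [4:i]
#6=i depends on [5:m]
#7=h depends on [5:m]
#8=i depends on [6:i]
#9=m depends on [7:h, 8:i]
sources: [0:m]
N(rest) = Σ N(rest − s) over sources s of rest; N(one piece) = 1:
  size 1 → [9]=1
  size 2 → [7,9]=1  [8,9]=1
  size 3 → [6,8,9]=1  [7,8,9]=2
  size 4 → [6,7,8,9]=3
  size 5 → [5,6,7,8,9]=3
  size 6 → [4,5,6,7,8,9]=3
  size 7 → [3,4,5,6,7,8,9]=3
  size 8 → [2,3,4,5,6,7,8,9]=3
  first=0(m) contributes 3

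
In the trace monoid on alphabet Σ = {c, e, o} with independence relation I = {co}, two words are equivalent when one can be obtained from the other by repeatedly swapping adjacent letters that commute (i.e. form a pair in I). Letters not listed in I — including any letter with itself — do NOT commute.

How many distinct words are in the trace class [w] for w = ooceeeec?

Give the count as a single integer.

3

0(o) covers ∅
1(o) covers 0:o
2(c) covers ∅
3(e) covers 1:o, 2:c
4(e) covers 3:e
5(e) covers 4:e
6(e) covers 5:e
7(c) covers 6:e
floor of heap: 0:o, 2:c
completions by unplaced set U, small U first (add the entries for U minus each lowest piece of U):
  |U|=1: {7}:1
  |U|=2: {6,7}:1
  |U|=3: {5,6,7}:1
  |U|=4: {4,5,6,7}:1
  |U|=5: {3,4,5,6,7}:1
  |U|=6: {1,3,4,5,6,7}:1  {2,3,4,5,6,7}:1
  start at 0(o): 2
  start at 2(c): 1
sum over floor = 3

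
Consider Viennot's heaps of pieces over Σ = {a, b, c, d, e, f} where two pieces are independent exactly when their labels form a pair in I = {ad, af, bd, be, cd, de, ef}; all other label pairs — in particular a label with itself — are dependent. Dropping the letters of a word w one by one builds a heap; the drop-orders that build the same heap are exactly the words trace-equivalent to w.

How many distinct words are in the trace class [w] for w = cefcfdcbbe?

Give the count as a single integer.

30

#0=c has no predecessor
#1=e depends on [0:c]
#2=f depends on [0:c]
#3=c depends on [1:e, 2:f]
#4=f depends on [3:c]
#5=d depends on [4:f]
#6=c depends on [4:f]
#7=b depends on [6:c]
#8=b depends on [7:b]
#9=e depends on [6:c]
sources: [0:c]
N(rest) = Σ N(rest − s) over sources s of rest; N(one piece) = 1:
  size 1 → [5]=1  [8]=1  [9]=1
  size 2 → [5,8]=2  [5,9]=2  [7,8]=1  [8,9]=2
  size 3 → [5,7,8]=3  [5,8,9]=6  [7,8,9]=3
  size 4 → [5,7,8,9]=12  [6,7,8,9]=3
  size 5 → [5,6,7,8,9]=15
  size 6 → [4,5,6,7,8,9]=15
  size 7 → [3,4,5,6,7,8,9]=15
  size 8 → [1,3,4,5,6,7,8,9]=15  [2,3,4,5,6,7,8,9]=15
  first=0(c) contributes 30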